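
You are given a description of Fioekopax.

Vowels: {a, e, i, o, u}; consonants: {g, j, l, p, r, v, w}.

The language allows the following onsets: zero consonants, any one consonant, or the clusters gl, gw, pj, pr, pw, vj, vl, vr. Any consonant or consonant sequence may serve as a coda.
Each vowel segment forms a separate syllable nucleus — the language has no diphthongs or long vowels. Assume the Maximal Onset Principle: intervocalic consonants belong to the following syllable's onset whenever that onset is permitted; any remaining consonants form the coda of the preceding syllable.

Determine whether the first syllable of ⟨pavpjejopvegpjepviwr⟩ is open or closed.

The vowels are a, e, o, e, e, i — 6 nuclei, so 6 syllables.
/a…e/ gap (V1→V2): /vpj/ splits as /v/ + /pj/ (/pj/ is the longest suffix that is a licit onset).
/e…o/ gap (V2→V3): just /j/ — single C goes to the following onset.
/o…e/ gap (V3→V4): /pv/ splits as /p/ + /v/ (/v/ is the longest suffix that is a licit onset).
/e…e/ gap (V4→V5): /gpj/ splits as /g/ + /pj/ (/pj/ is the longest suffix that is a licit onset).
/e…i/ gap (V5→V6): /pv/; trying suffixes from longest down, /v/ is the first permitted one, so coda /p/ | onset /v/.
Syllabification: pav.pje.jop.veg.pjep.viwr.
Syllable 1 is /pav/ with coda /v/, so it is closed.

closed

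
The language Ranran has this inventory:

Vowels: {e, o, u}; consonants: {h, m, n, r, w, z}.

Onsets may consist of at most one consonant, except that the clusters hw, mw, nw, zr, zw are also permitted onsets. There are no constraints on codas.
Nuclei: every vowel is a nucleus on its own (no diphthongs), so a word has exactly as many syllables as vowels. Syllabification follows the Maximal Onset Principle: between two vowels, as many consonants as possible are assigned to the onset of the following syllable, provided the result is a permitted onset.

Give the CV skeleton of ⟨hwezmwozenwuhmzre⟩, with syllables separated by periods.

CCVC.CCV.CV.CCVCC.CCV

Nuclei (vowels): e, o, e, u, e → 5 syllables.
/e…o/ gap (V1→V2): cluster /zmw/ — the longest permitted-onset suffix is /mw/; onset = /mw/, preceding coda = /z/.
/o…e/ gap (V2→V3): /z/ → onset of the next syllable (single consonants are always licit onsets).
/e…u/ gap (V3→V4): cluster /nw/ — /nw/ is itself a permitted onset, so the whole cluster goes right; preceding coda = ∅.
/u…e/ gap (V4→V5): /hmzr/ — longest licit onset from the right is /zr/, leaving /hm/ as coda.
Putting it together: hwez.mwo.ze.nwuhm.zre.
Mapping each syllable to C/V: /hwez/ → CCVC, /mwo/ → CCV, /ze/ → CV, /nwuhm/ → CCVCC, /zre/ → CCV.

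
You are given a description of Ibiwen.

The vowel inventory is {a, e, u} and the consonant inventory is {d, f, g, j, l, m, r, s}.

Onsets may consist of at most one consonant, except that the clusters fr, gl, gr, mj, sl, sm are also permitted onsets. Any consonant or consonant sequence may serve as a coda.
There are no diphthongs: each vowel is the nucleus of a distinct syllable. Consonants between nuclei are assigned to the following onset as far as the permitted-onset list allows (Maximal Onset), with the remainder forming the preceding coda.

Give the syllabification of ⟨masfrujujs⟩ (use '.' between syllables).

mas.fru.jujs

Nuclei (vowels): a, u, u → 3 syllables.
V1 /a/ – V2 /u/: /sfr/ — longest licit onset from the right is /fr/, leaving /s/ as coda.
V2 /u/ – V3 /u/: /j/ → onset of the next syllable (single consonants are always licit onsets).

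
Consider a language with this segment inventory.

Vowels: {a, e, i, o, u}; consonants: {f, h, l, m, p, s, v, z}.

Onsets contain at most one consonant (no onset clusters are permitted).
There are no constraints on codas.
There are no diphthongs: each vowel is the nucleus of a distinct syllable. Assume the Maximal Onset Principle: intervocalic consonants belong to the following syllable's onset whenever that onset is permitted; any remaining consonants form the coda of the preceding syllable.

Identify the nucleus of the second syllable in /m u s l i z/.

The vowels are u, i — 2 nuclei, so 2 syllables.
The second nucleus (vowel 2 from the left) is /i/.

i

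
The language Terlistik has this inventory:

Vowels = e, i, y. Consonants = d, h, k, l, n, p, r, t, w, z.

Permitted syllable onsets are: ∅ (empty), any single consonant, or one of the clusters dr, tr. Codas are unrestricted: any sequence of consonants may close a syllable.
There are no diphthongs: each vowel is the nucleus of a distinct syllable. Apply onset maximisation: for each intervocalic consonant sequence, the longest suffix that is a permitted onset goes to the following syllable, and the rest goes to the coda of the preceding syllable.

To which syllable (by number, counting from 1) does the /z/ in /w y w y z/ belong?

2

Vowels present: y, y; each is a nucleus, giving 2 syllables.
σ1/σ2 boundary: /w/ → onset of the next syllable (single consonants are always licit onsets).
Putting it together: wy.wyz.
The /z/ is in the coda of syllable 2 (/wyz/).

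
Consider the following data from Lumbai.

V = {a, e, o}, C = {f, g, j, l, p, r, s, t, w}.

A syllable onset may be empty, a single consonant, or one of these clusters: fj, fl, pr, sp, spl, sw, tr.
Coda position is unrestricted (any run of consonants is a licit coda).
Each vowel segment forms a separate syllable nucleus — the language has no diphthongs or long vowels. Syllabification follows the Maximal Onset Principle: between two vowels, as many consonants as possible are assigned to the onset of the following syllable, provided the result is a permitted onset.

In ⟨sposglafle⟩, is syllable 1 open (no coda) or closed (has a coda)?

closed

Vowels present: o, a, e; each is a nucleus, giving 3 syllables.
σ1/σ2 boundary: cluster /sgl/ — the longest permitted-onset suffix is /l/; onset = /l/, preceding coda = /sg/.
σ2/σ3 boundary: /fl/ is a licit onset in full, so it all attaches to the next syllable.
Result: sposg.la.fle.
Syllable 1 is /sposg/ with coda /sg/, so it is closed.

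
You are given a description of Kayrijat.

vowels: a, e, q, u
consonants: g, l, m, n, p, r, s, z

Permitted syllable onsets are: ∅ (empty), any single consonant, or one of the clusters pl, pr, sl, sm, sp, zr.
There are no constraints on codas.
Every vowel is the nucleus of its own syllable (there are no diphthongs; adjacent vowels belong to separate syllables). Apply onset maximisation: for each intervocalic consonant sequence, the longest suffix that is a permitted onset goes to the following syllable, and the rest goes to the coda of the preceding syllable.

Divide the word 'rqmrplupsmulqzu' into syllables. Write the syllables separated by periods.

Nuclei (vowels): q, u, u, q, u → 5 syllables.
Between /q/ (V1) and /u/ (V2): /mrpl/ — longest licit onset from the right is /pl/, leaving /mr/ as coda.
Between /u/ (V2) and /u/ (V3): cluster /psm/ — the longest permitted-onset suffix is /sm/; onset = /sm/, preceding coda = /p/.
Between /u/ (V3) and /q/ (V4): just /l/ — single C goes to the following onset.
Between /q/ (V4) and /u/ (V5): /z/ → onset of the next syllable (single consonants are always licit onsets).

rqmr.plup.smu.lq.zu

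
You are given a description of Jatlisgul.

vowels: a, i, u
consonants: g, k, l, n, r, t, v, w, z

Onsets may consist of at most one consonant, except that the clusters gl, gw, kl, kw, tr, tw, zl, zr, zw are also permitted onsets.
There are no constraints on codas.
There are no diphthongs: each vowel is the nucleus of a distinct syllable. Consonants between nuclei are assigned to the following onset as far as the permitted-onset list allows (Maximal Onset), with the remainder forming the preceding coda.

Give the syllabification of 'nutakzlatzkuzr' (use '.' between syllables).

nu.tak.zlatz.kuzr

The vowels are u, a, a, u — 4 nuclei, so 4 syllables.
Between /u/ (V1) and /a/ (V2): /t/ is a single consonant, so it becomes the next onset.
Between /a/ (V2) and /a/ (V3): /kzl/ — longest licit onset from the right is /zl/, leaving /k/ as coda.
Between /a/ (V3) and /u/ (V4): /tzk/ — longest licit onset from the right is /k/, leaving /tz/ as coda.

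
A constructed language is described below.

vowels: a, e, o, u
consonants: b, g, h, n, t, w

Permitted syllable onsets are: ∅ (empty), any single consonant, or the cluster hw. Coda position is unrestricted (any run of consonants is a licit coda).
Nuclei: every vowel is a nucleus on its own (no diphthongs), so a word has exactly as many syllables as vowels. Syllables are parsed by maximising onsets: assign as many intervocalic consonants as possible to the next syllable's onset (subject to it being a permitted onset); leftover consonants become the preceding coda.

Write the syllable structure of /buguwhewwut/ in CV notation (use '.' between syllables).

CV.CVC.CVC.CVC

The vowels are u, u, e, u — 4 nuclei, so 4 syllables.
σ1/σ2 boundary: just /g/ — single C goes to the following onset.
σ2/σ3 boundary: /wh/; trying suffixes from longest down, /h/ is the first permitted one, so coda /w/ | onset /h/.
σ3/σ4 boundary: /ww/ splits as /w/ + /w/ (/w/ is the longest suffix that is a licit onset).
So the parse is bu.guw.hew.wut.
Mapping each syllable to C/V: /bu/ → CV, /guw/ → CVC, /hew/ → CVC, /wut/ → CVC.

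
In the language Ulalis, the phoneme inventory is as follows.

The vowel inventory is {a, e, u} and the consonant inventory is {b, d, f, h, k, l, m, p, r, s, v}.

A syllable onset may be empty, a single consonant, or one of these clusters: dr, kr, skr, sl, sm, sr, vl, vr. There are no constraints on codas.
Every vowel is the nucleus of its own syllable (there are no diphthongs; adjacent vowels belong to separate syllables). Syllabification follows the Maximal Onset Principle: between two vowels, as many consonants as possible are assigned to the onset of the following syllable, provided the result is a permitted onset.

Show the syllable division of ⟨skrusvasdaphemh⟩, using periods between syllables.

Vowels present: u, a, a, e; each is a nucleus, giving 4 syllables.
Between /u/ (V1) and /a/ (V2): /sv/; trying suffixes from longest down, /v/ is the first permitted one, so coda /s/ | onset /v/.
Between /a/ (V2) and /a/ (V3): /sd/ splits as /s/ + /d/ (/d/ is the longest suffix that is a licit onset).
Between /a/ (V3) and /e/ (V4): /ph/ splits as /p/ + /h/ (/h/ is the longest suffix that is a licit onset).

skrus.vas.dap.hemh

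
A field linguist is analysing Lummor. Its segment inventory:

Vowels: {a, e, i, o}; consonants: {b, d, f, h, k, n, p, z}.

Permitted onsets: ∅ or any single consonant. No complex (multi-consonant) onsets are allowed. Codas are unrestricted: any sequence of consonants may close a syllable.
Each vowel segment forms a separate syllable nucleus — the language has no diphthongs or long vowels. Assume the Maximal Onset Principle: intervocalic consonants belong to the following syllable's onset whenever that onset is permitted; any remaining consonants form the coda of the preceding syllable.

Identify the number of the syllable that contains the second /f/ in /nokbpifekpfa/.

Nuclei (vowels): o, i, e, a → 4 syllables.
V1 /o/ – V2 /i/: /kbp/ splits as /kb/ + /p/ (/p/ is the longest suffix that is a licit onset).
V2 /i/ – V3 /e/: /f/ is a single consonant, so it becomes the next onset.
V3 /e/ – V4 /a/: /kpf/ splits as /kp/ + /f/ (/f/ is the longest suffix that is a licit onset).
Result: nokb.pi.fekp.fa.
The second /f/ is in the onset of syllable 4 (/fa/).

4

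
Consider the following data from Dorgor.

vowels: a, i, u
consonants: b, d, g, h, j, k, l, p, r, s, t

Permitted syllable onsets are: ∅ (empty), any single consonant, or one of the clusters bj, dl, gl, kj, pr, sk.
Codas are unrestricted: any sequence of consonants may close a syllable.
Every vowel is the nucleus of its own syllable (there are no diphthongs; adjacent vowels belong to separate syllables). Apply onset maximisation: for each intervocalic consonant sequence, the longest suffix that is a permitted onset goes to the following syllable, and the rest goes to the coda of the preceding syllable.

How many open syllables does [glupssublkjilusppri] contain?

The vowels are u, u, i, u, i — 5 nuclei, so 5 syllables.
/u…u/ gap (V1→V2): cluster /pss/ — the longest permitted-onset suffix is /s/; onset = /s/, preceding coda = /ps/.
/u…i/ gap (V2→V3): /blkj/; trying suffixes from longest down, /kj/ is the first permitted one, so coda /bl/ | onset /kj/.
/i…u/ gap (V3→V4): just /l/ — single C goes to the following onset.
/u…i/ gap (V4→V5): /sppr/; trying suffixes from longest down, /pr/ is the first permitted one, so coda /sp/ | onset /pr/.
So the parse is glups.subl.kji.lusp.pri.
Classifying each syllable: /glups/ (closed), /subl/ (closed), /kji/ (open), /lusp/ (closed), /pri/ (open).
Open syllables: 2.

2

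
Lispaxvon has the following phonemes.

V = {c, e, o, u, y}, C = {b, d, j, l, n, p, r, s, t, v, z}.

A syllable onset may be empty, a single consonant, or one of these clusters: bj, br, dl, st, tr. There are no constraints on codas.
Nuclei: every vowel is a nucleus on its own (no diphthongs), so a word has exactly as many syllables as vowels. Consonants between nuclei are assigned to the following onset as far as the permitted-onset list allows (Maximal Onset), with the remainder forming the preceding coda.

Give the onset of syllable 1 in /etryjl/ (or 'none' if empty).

none

Nuclei (vowels): e, y → 2 syllables.
/e…y/ gap (V1→V2): /tr/ is a licit onset in full, so it all attaches to the next syllable.
Result: e.tryjl.
Syllable 1 is /e/: onset ∅, nucleus /e/, coda ∅.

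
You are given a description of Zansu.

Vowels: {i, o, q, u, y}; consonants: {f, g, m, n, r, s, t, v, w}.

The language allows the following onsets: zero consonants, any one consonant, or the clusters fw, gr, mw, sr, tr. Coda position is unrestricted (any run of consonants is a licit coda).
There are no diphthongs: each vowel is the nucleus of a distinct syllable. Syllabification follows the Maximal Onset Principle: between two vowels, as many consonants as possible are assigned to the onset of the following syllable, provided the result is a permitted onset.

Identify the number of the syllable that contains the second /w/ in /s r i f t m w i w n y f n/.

2

The vowels are i, i, y — 3 nuclei, so 3 syllables.
Between /i/ (V1) and /i/ (V2): /ftmw/; trying suffixes from longest down, /mw/ is the first permitted one, so coda /ft/ | onset /mw/.
Between /i/ (V2) and /y/ (V3): cluster /wn/ — the longest permitted-onset suffix is /n/; onset = /n/, preceding coda = /w/.
Putting it together: srift.mwiw.nyfn.
The second /w/ is in the coda of syllable 2 (/mwiw/).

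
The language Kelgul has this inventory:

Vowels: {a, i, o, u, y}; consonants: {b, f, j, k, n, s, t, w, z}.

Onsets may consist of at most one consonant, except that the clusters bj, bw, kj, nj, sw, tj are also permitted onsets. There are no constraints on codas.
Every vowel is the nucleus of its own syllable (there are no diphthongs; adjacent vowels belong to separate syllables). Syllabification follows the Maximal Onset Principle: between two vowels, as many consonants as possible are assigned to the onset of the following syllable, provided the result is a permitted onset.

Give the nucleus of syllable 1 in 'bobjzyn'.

Vowels present: o, y; each is a nucleus, giving 2 syllables.
The first nucleus (vowel 1 from the left) is /o/.

o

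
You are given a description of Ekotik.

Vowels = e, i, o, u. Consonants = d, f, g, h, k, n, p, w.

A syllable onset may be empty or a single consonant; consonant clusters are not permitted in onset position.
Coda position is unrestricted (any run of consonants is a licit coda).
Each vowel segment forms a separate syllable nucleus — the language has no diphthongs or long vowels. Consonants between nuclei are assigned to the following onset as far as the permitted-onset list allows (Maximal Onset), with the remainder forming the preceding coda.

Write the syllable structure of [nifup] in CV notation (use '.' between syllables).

Nuclei (vowels): i, u → 2 syllables.
/i…u/ gap (V1→V2): /f/ is a single consonant, so it becomes the next onset.
Syllabification: ni.fup.
Mapping each syllable to C/V: /ni/ → CV, /fup/ → CVC.

CV.CVC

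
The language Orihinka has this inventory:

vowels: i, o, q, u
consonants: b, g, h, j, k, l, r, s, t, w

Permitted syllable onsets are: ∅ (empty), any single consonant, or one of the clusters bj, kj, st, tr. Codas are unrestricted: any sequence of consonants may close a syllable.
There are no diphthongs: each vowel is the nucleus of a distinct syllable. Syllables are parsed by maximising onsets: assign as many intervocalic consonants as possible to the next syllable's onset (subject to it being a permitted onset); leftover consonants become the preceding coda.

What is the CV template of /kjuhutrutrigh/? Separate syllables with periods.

CCV.CV.CCV.CCVCC

The vowels are u, u, u, i — 4 nuclei, so 4 syllables.
σ1/σ2 boundary: just /h/ — single C goes to the following onset.
σ2/σ3 boundary: /tr/ — entire cluster is a permitted onset → onset /tr/, coda ∅.
σ3/σ4 boundary: /tr/ — entire cluster is a permitted onset → onset /tr/, coda ∅.
Result: kju.hu.tru.trigh.
Mapping each syllable to C/V: /kju/ → CCV, /hu/ → CV, /tru/ → CCV, /trigh/ → CCVCC.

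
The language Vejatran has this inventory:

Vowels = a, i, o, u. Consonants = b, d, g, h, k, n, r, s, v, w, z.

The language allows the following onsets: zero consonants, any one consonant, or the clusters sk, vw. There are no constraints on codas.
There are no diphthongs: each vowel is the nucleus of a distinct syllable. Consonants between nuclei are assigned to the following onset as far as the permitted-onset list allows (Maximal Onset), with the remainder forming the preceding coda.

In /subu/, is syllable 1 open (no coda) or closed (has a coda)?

The vowels are u, u — 2 nuclei, so 2 syllables.
Between /u/ (V1) and /u/ (V2): /b/ → onset of the next syllable (single consonants are always licit onsets).
Result: su.bu.
Syllable 1 is /su/; it ends in its nucleus with no coda, so it is open.

open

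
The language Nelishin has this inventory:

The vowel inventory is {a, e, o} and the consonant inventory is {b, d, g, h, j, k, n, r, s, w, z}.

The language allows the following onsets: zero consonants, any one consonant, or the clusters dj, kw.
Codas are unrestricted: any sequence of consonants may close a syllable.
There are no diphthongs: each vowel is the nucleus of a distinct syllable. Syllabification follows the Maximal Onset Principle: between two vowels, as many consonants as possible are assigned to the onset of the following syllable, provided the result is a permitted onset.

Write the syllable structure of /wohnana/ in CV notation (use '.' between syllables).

CVC.CV.CV

Vowels present: o, a, a; each is a nucleus, giving 3 syllables.
/o…a/ gap (V1→V2): /hn/ splits as /h/ + /n/ (/n/ is the longest suffix that is a licit onset).
/a…a/ gap (V2→V3): /n/ is a single consonant, so it becomes the next onset.
Result: woh.na.na.
Mapping each syllable to C/V: /woh/ → CVC, /na/ → CV, /na/ → CV.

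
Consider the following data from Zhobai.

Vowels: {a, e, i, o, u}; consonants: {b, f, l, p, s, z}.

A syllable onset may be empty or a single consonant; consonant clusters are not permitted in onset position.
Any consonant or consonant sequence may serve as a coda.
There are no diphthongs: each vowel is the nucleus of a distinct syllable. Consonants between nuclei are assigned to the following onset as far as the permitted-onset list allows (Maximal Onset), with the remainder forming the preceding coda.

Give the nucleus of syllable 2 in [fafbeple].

Vowels present: a, e, e; each is a nucleus, giving 3 syllables.
The second nucleus (vowel 2 from the left) is /e/.

e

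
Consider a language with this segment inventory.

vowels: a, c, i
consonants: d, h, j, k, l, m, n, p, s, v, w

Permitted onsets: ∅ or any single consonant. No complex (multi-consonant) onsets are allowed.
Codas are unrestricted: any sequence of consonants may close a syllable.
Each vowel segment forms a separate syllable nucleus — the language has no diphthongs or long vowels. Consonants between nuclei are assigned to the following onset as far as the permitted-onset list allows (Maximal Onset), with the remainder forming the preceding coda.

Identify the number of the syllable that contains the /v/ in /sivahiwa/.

2

Vowels present: i, a, i, a; each is a nucleus, giving 4 syllables.
σ1/σ2 boundary: /v/ → onset of the next syllable (single consonants are always licit onsets).
σ2/σ3 boundary: just /h/ — single C goes to the following onset.
σ3/σ4 boundary: /w/ is a single consonant, so it becomes the next onset.
So the parse is si.va.hi.wa.
The /v/ is in the onset of syllable 2 (/va/).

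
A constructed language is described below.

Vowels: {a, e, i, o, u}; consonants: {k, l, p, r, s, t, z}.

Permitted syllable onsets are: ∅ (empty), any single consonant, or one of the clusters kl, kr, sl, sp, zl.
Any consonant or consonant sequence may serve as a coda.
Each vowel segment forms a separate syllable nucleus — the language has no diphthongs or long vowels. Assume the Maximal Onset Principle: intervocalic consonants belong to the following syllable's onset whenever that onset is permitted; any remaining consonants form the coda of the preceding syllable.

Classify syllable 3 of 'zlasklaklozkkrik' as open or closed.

closed

Vowels present: a, a, o, i; each is a nucleus, giving 4 syllables.
Between /a/ (V1) and /a/ (V2): /skl/ splits as /s/ + /kl/ (/kl/ is the longest suffix that is a licit onset).
Between /a/ (V2) and /o/ (V3): cluster /kl/ — /kl/ is itself a permitted onset, so the whole cluster goes right; preceding coda = ∅.
Between /o/ (V3) and /i/ (V4): cluster /zkkr/ — the longest permitted-onset suffix is /kr/; onset = /kr/, preceding coda = /zk/.
So the parse is zlas.kla.klozk.krik.
Syllable 3 is /klozk/ with coda /zk/, so it is closed.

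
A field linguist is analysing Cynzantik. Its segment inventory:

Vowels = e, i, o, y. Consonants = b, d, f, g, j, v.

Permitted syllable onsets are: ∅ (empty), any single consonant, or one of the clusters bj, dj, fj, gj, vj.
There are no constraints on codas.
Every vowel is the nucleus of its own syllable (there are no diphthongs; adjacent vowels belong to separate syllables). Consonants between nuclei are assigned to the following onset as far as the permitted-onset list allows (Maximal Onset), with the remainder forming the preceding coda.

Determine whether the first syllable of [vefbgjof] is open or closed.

closed

The vowels are e, o — 2 nuclei, so 2 syllables.
σ1/σ2 boundary: /fbgj/ — longest licit onset from the right is /gj/, leaving /fb/ as coda.
Syllabification: vefb.gjof.
Syllable 1 is /vefb/ with coda /fb/, so it is closed.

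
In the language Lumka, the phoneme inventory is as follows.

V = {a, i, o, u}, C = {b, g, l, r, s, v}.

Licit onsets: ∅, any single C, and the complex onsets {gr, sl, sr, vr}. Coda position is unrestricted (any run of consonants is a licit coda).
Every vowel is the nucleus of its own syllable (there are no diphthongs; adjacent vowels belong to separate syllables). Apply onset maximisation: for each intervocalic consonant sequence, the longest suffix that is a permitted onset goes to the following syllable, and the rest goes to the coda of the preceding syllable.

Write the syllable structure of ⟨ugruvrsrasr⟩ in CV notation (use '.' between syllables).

Nuclei (vowels): u, u, a → 3 syllables.
/u…u/ gap (V1→V2): cluster /gr/ — /gr/ is itself a permitted onset, so the whole cluster goes right; preceding coda = ∅.
/u…a/ gap (V2→V3): /vrsr/ — longest licit onset from the right is /sr/, leaving /vr/ as coda.
Putting it together: u.gruvr.srasr.
Mapping each syllable to C/V: /u/ → V, /gruvr/ → CCVCC, /srasr/ → CCVCC.

V.CCVCC.CCVCC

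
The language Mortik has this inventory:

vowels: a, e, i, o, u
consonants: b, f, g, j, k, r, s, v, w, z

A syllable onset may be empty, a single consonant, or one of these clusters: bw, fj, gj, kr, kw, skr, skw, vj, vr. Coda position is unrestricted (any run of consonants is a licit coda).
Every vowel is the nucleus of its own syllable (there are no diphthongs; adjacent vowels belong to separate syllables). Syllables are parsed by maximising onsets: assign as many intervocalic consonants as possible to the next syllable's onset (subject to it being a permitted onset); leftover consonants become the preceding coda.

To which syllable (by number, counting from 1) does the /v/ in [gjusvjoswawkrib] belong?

2

Vowels present: u, o, a, i; each is a nucleus, giving 4 syllables.
/u…o/ gap (V1→V2): /svj/ splits as /s/ + /vj/ (/vj/ is the longest suffix that is a licit onset).
/o…a/ gap (V2→V3): /sw/ — longest licit onset from the right is /w/, leaving /s/ as coda.
/a…i/ gap (V3→V4): /wkr/ splits as /w/ + /kr/ (/kr/ is the longest suffix that is a licit onset).
Syllabification: gjus.vjos.waw.krib.
The /v/ is in the onset of syllable 2 (/vjos/).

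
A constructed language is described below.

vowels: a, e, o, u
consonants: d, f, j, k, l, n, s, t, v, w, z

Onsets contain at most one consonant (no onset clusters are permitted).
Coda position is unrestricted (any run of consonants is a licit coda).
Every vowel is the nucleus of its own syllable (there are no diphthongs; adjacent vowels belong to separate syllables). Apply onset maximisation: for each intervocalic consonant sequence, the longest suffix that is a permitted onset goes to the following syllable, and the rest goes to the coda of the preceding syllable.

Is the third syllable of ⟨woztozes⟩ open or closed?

The vowels are o, o, e — 3 nuclei, so 3 syllables.
/o…o/ gap (V1→V2): /zt/; trying suffixes from longest down, /t/ is the first permitted one, so coda /z/ | onset /t/.
/o…e/ gap (V2→V3): /z/ → onset of the next syllable (single consonants are always licit onsets).
Result: woz.to.zes.
Syllable 3 is /zes/ with coda /s/, so it is closed.

closed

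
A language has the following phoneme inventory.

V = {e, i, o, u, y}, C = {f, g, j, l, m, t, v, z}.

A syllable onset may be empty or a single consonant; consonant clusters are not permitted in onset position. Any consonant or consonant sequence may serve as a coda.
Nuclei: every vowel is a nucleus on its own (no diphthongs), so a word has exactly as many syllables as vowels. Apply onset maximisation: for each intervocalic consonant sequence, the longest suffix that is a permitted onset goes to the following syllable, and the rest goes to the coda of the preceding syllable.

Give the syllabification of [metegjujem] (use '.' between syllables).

me.teg.ju.jem

Vowels present: e, e, u, e; each is a nucleus, giving 4 syllables.
σ1/σ2 boundary: just /t/ — single C goes to the following onset.
σ2/σ3 boundary: /gj/ — longest licit onset from the right is /j/, leaving /g/ as coda.
σ3/σ4 boundary: /j/ → onset of the next syllable (single consonants are always licit onsets).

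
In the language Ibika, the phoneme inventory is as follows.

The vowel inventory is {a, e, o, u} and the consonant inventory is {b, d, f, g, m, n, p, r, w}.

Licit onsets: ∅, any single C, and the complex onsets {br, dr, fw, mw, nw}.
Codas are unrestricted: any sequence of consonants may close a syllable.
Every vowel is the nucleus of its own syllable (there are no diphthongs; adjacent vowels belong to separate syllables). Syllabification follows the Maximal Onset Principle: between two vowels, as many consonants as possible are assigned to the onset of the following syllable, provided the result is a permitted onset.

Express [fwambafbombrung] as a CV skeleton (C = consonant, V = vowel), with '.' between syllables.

Nuclei (vowels): a, a, o, u → 4 syllables.
/a…a/ gap (V1→V2): /mb/ — longest licit onset from the right is /b/, leaving /m/ as coda.
/a…o/ gap (V2→V3): /fb/; trying suffixes from longest down, /b/ is the first permitted one, so coda /f/ | onset /b/.
/o…u/ gap (V3→V4): cluster /mbr/ — the longest permitted-onset suffix is /br/; onset = /br/, preceding coda = /m/.
Result: fwam.baf.bom.brung.
Mapping each syllable to C/V: /fwam/ → CCVC, /baf/ → CVC, /bom/ → CVC, /brung/ → CCVCC.

CCVC.CVC.CVC.CCVCC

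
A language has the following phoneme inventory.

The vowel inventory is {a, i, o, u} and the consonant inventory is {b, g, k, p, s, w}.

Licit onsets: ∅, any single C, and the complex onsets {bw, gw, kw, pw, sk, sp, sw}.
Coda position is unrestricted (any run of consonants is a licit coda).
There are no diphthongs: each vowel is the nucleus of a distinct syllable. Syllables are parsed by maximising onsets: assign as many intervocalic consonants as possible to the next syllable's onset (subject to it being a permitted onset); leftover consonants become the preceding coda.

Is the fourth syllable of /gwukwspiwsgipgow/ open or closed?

closed

Nuclei (vowels): u, i, i, o → 4 syllables.
V1 /u/ – V2 /i/: /kwsp/ — longest licit onset from the right is /sp/, leaving /kw/ as coda.
V2 /i/ – V3 /i/: /wsg/; trying suffixes from longest down, /g/ is the first permitted one, so coda /ws/ | onset /g/.
V3 /i/ – V4 /o/: cluster /pg/ — the longest permitted-onset suffix is /g/; onset = /g/, preceding coda = /p/.
Putting it together: gwukw.spiws.gip.gow.
Syllable 4 is /gow/ with coda /w/, so it is closed.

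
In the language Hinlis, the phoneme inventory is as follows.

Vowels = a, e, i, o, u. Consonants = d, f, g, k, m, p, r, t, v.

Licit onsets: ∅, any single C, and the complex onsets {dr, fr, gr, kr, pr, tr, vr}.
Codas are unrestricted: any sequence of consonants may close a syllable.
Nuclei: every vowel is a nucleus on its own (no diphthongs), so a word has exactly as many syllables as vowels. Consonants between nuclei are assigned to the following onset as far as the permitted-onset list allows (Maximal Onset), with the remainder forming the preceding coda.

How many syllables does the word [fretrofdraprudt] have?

Nuclei (vowels): e, o, a, u → 4 syllables.

4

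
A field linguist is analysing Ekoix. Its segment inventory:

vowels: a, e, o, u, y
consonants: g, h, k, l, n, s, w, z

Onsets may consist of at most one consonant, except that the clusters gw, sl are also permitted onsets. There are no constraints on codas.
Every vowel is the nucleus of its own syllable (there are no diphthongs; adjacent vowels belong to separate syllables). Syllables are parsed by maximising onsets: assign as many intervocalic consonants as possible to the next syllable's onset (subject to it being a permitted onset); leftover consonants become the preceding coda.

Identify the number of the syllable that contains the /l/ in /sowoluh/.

3

Vowels present: o, o, u; each is a nucleus, giving 3 syllables.
/o…o/ gap (V1→V2): /w/ → onset of the next syllable (single consonants are always licit onsets).
/o…u/ gap (V2→V3): /l/ → onset of the next syllable (single consonants are always licit onsets).
Syllabification: so.wo.luh.
The /l/ is in the onset of syllable 3 (/luh/).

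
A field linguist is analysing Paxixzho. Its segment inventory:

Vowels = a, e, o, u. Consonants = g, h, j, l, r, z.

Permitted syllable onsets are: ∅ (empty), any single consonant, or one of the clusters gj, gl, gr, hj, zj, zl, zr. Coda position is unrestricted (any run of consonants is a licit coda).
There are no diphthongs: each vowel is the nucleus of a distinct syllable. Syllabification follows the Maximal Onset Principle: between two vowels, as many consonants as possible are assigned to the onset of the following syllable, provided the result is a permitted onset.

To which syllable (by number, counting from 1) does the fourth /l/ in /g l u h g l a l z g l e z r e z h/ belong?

3

Vowels present: u, a, e, e; each is a nucleus, giving 4 syllables.
/u…a/ gap (V1→V2): /hgl/ — longest licit onset from the right is /gl/, leaving /h/ as coda.
/a…e/ gap (V2→V3): cluster /lzgl/ — the longest permitted-onset suffix is /gl/; onset = /gl/, preceding coda = /lz/.
/e…e/ gap (V3→V4): /zr/ is a licit onset in full, so it all attaches to the next syllable.
Putting it together: gluh.glalz.gle.zrezh.
The fourth /l/ is in the onset of syllable 3 (/gle/).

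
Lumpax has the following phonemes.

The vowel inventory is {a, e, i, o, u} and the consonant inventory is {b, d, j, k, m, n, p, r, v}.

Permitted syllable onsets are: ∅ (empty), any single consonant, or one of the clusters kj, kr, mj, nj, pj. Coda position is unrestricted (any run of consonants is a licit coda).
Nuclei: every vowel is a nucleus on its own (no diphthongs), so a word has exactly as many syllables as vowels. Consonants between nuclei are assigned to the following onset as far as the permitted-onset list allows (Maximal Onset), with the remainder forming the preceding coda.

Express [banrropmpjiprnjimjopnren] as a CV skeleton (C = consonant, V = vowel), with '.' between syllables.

Vowels present: a, o, i, i, o, e; each is a nucleus, giving 6 syllables.
σ1/σ2 boundary: cluster /nrr/ — the longest permitted-onset suffix is /r/; onset = /r/, preceding coda = /nr/.
σ2/σ3 boundary: /pmpj/ — longest licit onset from the right is /pj/, leaving /pm/ as coda.
σ3/σ4 boundary: /prnj/ splits as /pr/ + /nj/ (/nj/ is the longest suffix that is a licit onset).
σ4/σ5 boundary: /mj/ is a licit onset in full, so it all attaches to the next syllable.
σ5/σ6 boundary: cluster /pnr/ — the longest permitted-onset suffix is /r/; onset = /r/, preceding coda = /pn/.
Result: banr.ropm.pjipr.nji.mjopn.ren.
Mapping each syllable to C/V: /banr/ → CVCC, /ropm/ → CVCC, /pjipr/ → CCVCC, /nji/ → CCV, /mjopn/ → CCVCC, /ren/ → CVC.

CVCC.CVCC.CCVCC.CCV.CCVCC.CVC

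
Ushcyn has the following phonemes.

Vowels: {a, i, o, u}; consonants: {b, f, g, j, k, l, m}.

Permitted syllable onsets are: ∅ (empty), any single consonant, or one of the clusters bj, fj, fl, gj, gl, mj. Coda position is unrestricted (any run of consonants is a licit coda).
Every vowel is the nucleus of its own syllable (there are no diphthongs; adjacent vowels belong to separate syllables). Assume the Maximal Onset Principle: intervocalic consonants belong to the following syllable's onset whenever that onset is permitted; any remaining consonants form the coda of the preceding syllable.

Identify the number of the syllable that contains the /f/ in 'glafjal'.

2

Nuclei (vowels): a, a → 2 syllables.
σ1/σ2 boundary: /fj/ — entire cluster is a permitted onset → onset /fj/, coda ∅.
Putting it together: gla.fjal.
The /f/ is in the onset of syllable 2 (/fjal/).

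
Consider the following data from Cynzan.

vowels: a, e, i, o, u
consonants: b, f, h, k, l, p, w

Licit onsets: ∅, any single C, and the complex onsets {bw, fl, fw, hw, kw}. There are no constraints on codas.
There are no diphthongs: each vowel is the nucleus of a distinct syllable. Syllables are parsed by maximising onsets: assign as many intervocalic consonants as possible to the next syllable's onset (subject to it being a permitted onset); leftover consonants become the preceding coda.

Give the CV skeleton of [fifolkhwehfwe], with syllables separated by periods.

CV.CVCC.CCVC.CCV

Nuclei (vowels): i, o, e, e → 4 syllables.
σ1/σ2 boundary: /f/ is a single consonant, so it becomes the next onset.
σ2/σ3 boundary: /lkhw/ — longest licit onset from the right is /hw/, leaving /lk/ as coda.
σ3/σ4 boundary: /hfw/ — longest licit onset from the right is /fw/, leaving /h/ as coda.
Syllabification: fi.folk.hweh.fwe.
Mapping each syllable to C/V: /fi/ → CV, /folk/ → CVCC, /hweh/ → CCVC, /fwe/ → CCV.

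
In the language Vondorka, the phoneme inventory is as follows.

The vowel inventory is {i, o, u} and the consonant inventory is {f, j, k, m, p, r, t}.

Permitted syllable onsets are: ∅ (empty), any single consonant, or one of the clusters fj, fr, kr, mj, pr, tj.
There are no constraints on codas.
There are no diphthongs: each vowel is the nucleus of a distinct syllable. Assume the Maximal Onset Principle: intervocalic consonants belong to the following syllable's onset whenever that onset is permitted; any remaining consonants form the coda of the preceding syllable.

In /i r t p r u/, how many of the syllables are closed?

1

Vowels present: i, u; each is a nucleus, giving 2 syllables.
σ1/σ2 boundary: cluster /rtpr/ — the longest permitted-onset suffix is /pr/; onset = /pr/, preceding coda = /rt/.
Putting it together: irt.pru.
Classifying each syllable: /irt/ (closed), /pru/ (open).
Closed syllables: 1.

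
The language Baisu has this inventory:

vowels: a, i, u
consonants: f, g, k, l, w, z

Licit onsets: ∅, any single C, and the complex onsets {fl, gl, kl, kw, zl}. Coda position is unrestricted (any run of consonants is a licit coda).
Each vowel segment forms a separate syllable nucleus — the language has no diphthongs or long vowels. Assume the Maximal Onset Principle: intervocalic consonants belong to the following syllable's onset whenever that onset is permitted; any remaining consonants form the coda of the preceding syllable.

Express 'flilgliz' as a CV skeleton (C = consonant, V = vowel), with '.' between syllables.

CCVC.CCVC

The vowels are i, i — 2 nuclei, so 2 syllables.
/i…i/ gap (V1→V2): /lgl/; trying suffixes from longest down, /gl/ is the first permitted one, so coda /l/ | onset /gl/.
Putting it together: flil.gliz.
Mapping each syllable to C/V: /flil/ → CCVC, /gliz/ → CCVC.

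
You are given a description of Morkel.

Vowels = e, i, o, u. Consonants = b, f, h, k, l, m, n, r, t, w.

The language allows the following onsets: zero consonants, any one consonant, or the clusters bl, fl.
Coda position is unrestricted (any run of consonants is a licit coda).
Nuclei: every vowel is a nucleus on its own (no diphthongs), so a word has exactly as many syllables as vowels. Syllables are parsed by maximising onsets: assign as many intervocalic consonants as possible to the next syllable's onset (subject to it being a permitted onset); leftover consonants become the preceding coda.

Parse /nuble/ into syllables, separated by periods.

Nuclei (vowels): u, e → 2 syllables.
/u…e/ gap (V1→V2): /bl/ is a licit onset in full, so it all attaches to the next syllable.

nu.ble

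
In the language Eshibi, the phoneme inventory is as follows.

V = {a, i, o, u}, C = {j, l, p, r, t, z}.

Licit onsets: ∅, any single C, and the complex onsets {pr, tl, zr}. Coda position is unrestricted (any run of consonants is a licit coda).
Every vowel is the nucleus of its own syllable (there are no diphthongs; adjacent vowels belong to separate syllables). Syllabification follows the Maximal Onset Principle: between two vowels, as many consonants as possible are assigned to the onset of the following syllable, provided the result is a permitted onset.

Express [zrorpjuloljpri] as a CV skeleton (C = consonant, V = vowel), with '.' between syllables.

The vowels are o, u, o, i — 4 nuclei, so 4 syllables.
Between /o/ (V1) and /u/ (V2): cluster /rpj/ — the longest permitted-onset suffix is /j/; onset = /j/, preceding coda = /rp/.
Between /u/ (V2) and /o/ (V3): just /l/ — single C goes to the following onset.
Between /o/ (V3) and /i/ (V4): /ljpr/; trying suffixes from longest down, /pr/ is the first permitted one, so coda /lj/ | onset /pr/.
Syllabification: zrorp.ju.lolj.pri.
Mapping each syllable to C/V: /zrorp/ → CCVCC, /ju/ → CV, /lolj/ → CVCC, /pri/ → CCV.

CCVCC.CV.CVCC.CCV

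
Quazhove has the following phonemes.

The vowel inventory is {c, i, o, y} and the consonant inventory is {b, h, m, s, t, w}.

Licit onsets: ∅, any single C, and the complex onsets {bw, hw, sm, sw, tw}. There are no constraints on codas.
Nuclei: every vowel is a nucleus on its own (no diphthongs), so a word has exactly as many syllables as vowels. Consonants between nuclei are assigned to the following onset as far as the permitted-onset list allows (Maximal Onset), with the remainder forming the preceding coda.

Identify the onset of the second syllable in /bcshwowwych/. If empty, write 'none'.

hw

Nuclei (vowels): c, o, y, c → 4 syllables.
σ1/σ2 boundary: /shw/ splits as /s/ + /hw/ (/hw/ is the longest suffix that is a licit onset).
σ2/σ3 boundary: /ww/ — longest licit onset from the right is /w/, leaving /w/ as coda.
σ3/σ4 boundary: nothing intervenes; syllable break is V.V.
Syllabification: bcs.hwow.wy.ch.
Syllable 2 is /hwow/: onset /hw/, nucleus /o/, coda /w/.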